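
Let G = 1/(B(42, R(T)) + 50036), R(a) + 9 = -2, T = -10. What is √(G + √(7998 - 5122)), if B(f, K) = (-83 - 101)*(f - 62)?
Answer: √(13429 + 1442704328*√719)/26858 ≈ 7.3231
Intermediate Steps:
R(a) = -11 (R(a) = -9 - 2 = -11)
B(f, K) = 11408 - 184*f (B(f, K) = -184*(-62 + f) = 11408 - 184*f)
G = 1/53716 (G = 1/((11408 - 184*42) + 50036) = 1/((11408 - 7728) + 50036) = 1/(3680 + 50036) = 1/53716 ≈ 1.8616e-5)
√(G + √(7998 - 5122)) = √(1/53716 + √(7998 - 5122)) = √(1/53716 + √2876) = √(1/53716 + 2*√719)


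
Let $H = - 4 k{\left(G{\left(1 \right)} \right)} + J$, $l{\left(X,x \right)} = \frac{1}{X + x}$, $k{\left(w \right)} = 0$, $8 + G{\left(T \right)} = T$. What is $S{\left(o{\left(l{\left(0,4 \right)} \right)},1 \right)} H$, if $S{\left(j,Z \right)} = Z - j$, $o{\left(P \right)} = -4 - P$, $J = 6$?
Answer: $\frac{63}{2} \approx 31.5$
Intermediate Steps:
$G{\left(T \right)} = -8 + T$
$H = 6$ ($H = \left(-4\right) 0 + 6 = 0 + 6 = 6$)
$S{\left(o{\left(l{\left(0,4 \right)} \right)},1 \right)} H = \left(1 - \left(-4 - \frac{1}{0 + 4}\right)\right) 6 = \left(1 - \left(-4 - \frac{1}{4}\right)\right) 6 = \left(1 - - \frac{17}{4}\right) 6 = \left(1 + \frac{17}{4}\right) 6 = \frac{21}{4} \cdot 6 = \frac{63}{2}$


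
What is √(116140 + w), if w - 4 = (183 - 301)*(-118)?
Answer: 6*√3613 ≈ 360.65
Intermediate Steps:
w = 13928 (w = 4 + (183 - 301)*(-118) = 4 - 118*(-118) = 4 + 13924 = 13928)
√(116140 + w) = √(116140 + 13928) = √130068 = 6*√3613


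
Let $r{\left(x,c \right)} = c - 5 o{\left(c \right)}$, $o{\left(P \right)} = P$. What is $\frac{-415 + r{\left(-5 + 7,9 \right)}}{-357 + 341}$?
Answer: $\frac{451}{16} \approx 28.188$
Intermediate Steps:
$r{\left(x,c \right)} = - 4 c$ ($r{\left(x,c \right)} = c - 5 c = - 4 c$)
$\frac{-415 + r{\left(-5 + 7,9 \right)}}{-357 + 341} = \frac{-415 - 36}{-357 + 341} = \frac{-415 - 36}{-16} = \left(-451\right) \left(- \frac{1}{16}\right) = \frac{451}{16}$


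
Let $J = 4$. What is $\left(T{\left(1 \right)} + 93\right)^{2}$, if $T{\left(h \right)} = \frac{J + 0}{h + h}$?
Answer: $9025$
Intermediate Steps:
$T{\left(h \right)} = \frac{2}{h}$ ($T{\left(h \right)} = \frac{4 + 0}{h + h} = \frac{4}{2 h} = 4 \frac{1}{2 h} = \frac{2}{h}$)
$\left(T{\left(1 \right)} + 93\right)^{2} = \left(\frac{2}{1} + 93\right)^{2} = \left(2 \cdot 1 + 93\right)^{2} = \left(2 + 93\right)^{2} = 95^{2} = 9025$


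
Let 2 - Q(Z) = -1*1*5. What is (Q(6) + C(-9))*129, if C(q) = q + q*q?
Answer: 10191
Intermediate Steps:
C(q) = q + q**2
Q(Z) = 7 (Q(Z) = 2 - (-1*1)*5 = 2 - (-1)*5 = 2 - 1*(-5) = 2 + 5 = 7)
(Q(6) + C(-9))*129 = (7 - 9*(1 - 9))*129 = (7 - 9*(-8))*129 = (7 + 72)*129 = 79*129 = 10191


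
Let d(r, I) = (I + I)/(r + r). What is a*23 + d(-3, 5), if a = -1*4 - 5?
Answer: -626/3 ≈ -208.67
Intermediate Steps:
d(r, I) = I/r (d(r, I) = (2*I)/((2*r)) = (2*I)*(1/(2*r)) = I/r)
a = -9 (a = -4 - 5 = -9)
a*23 + d(-3, 5) = -9*23 + 5/(-3) = -207 + 5*(-⅓) = -207 - 5/3 = -626/3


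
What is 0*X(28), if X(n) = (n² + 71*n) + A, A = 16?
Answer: 0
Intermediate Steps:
X(n) = 16 + n² + 71*n (X(n) = (n² + 71*n) + 16 = 16 + n² + 71*n)
0*X(28) = 0*(16 + 28² + 71*28) = 0*(16 + 784 + 1988) = 0*2788 = 0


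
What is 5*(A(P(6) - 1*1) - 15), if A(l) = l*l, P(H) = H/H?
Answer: -75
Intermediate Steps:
P(H) = 1
A(l) = l²
5*(A(P(6) - 1*1) - 15) = 5*((1 - 1*1)² - 15) = 5*((1 - 1)² - 15) = 5*(0² - 15) = 5*(0 - 15) = 5*(-15) = -75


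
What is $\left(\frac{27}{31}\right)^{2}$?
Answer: $\frac{729}{961} \approx 0.75858$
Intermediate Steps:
$\left(\frac{27}{31}\right)^{2} = \frac{729}{961}$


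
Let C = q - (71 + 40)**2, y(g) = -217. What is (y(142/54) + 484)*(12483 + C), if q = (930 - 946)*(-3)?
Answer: 56070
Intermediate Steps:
q = 48 (q = -16*(-3) = 48)
C = -12273 (C = 48 - (71 + 40)**2 = 48 - 1*111**2 = 48 - 1*12321 = 48 - 12321 = -12273)
(y(142/54) + 484)*(12483 + C) = (-217 + 484)*(12483 - 12273) = 267*210 = 56070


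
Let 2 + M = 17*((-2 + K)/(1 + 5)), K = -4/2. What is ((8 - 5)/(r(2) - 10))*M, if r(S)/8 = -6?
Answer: 20/29 ≈ 0.68966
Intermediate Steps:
r(S) = -48 (r(S) = 8*(-6) = -48)
K = -2 (K = -4*1/2 = -2)
M = -40/3 (M = -2 + 17*((-2 - 2)/(1 + 5)) = -2 + 17*(-4/6) = -2 + 17*(-4*1/6) = -2 + 17*(-2/3) = -2 - 34/3 = -40/3 ≈ -13.333)
((8 - 5)/(r(2) - 10))*M = ((8 - 5)/(-48 - 10))*(-40/3) = (3/(-58))*(-40/3) = (3*(-1/58))*(-40/3) = -3/58*(-40/3) = 20/29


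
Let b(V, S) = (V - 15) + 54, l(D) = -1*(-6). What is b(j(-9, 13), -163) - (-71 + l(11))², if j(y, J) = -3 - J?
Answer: -4202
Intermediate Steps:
l(D) = 6
b(V, S) = 39 + V (b(V, S) = (-15 + V) + 54 = 39 + V)
b(j(-9, 13), -163) - (-71 + l(11))² = (39 + (-3 - 1*13)) - (-71 + 6)² = (39 + (-3 - 13)) - 1*(-65)² = (39 - 16) - 1*4225 = 23 - 4225 = -4202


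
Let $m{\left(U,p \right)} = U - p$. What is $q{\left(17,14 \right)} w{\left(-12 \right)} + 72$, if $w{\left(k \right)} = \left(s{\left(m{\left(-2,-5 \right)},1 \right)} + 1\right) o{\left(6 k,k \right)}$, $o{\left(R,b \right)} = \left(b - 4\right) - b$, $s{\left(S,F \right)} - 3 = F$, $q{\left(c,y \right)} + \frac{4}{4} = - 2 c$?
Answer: $772$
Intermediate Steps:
$q{\left(c,y \right)} = -1 - 2 c$
$s{\left(S,F \right)} = 3 + F$
$o{\left(R,b \right)} = -4$ ($o{\left(R,b \right)} = \left(b - 4\right) - b = \left(-4 + b\right) - b = -4$)
$w{\left(k \right)} = -20$ ($w{\left(k \right)} = \left(\left(3 + 1\right) + 1\right) \left(-4\right) = \left(4 + 1\right) \left(-4\right) = 5 \left(-4\right) = -20$)
$q{\left(17,14 \right)} w{\left(-12 \right)} + 72 = \left(-1 - 34\right) \left(-20\right) + 72 = \left(-35\right) \left(-20\right) + 72 = 700 + 72 = 772$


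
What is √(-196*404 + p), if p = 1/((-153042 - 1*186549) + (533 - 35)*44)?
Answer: I*√7991245086812223/317679 ≈ 281.4*I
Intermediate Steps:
p = -1/317679 (p = 1/((-153042 - 186549) + 498*44) = 1/(-339591 + 21912) = 1/(-317679) = -1/317679 ≈ -3.1478e-6)
√(-196*404 + p) = √(-196*404 - 1/317679) = √(-79184 - 1/317679) = √(-25155093937/317679) = I*√7991245086812223/317679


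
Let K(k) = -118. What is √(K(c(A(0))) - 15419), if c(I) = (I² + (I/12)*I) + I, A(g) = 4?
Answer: I*√15537 ≈ 124.65*I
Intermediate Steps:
c(I) = I + 13*I²/12 (c(I) = (I² + (I*(1/12))*I) + I = (I² + (I/12)*I) + I = (I² + I²/12) + I = 13*I²/12 + I = I + 13*I²/12)
√(K(c(A(0))) - 15419) = √(-118 - 15419) = √(-15537) = I*√15537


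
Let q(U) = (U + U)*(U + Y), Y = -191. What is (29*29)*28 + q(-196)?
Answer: 175252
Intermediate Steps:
q(U) = 2*U*(-191 + U) (q(U) = (U + U)*(U - 191) = (2*U)*(-191 + U) = 2*U*(-191 + U))
(29*29)*28 + q(-196) = (29*29)*28 + 2*(-196)*(-191 - 196) = 841*28 + 2*(-196)*(-387) = 23548 + 151704 = 175252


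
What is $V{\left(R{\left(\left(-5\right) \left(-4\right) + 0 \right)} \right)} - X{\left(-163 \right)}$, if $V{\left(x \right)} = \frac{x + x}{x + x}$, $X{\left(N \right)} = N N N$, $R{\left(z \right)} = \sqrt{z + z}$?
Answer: $4330748$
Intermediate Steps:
$R{\left(z \right)} = \sqrt{2} \sqrt{z}$ ($R{\left(z \right)} = \sqrt{2 z} = \sqrt{2} \sqrt{z}$)
$X{\left(N \right)} = N^{3}$ ($X{\left(N \right)} = N^{2} N = N^{3}$)
$V{\left(x \right)} = 1$ ($V{\left(x \right)} = \frac{2 x}{2 x} = 2 x \frac{1}{2 x} = 1$)
$V{\left(R{\left(\left(-5\right) \left(-4\right) + 0 \right)} \right)} - X{\left(-163 \right)} = 1 - \left(-163\right)^{3} = 1 - -4330747 = 1 + 4330747 = 4330748$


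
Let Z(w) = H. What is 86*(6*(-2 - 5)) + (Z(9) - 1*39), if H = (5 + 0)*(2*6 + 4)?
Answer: -3571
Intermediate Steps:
H = 80 (H = 5*(12 + 4) = 5*16 = 80)
Z(w) = 80
86*(6*(-2 - 5)) + (Z(9) - 1*39) = 86*(6*(-2 - 5)) + (80 - 1*39) = 86*(6*(-7)) + (80 - 39) = 86*(-42) + 41 = -3612 + 41 = -3571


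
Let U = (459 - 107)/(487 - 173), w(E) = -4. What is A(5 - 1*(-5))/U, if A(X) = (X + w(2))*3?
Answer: 1413/88 ≈ 16.057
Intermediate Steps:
A(X) = -12 + 3*X (A(X) = (X - 4)*3 = (-4 + X)*3 = -12 + 3*X)
U = 176/157 (U = 352/314 = 352*(1/314) = 176/157 ≈ 1.1210)
A(5 - 1*(-5))/U = (-12 + 3*(5 - 1*(-5)))/(176/157) = (-12 + 3*(5 + 5))*(157/176) = (-12 + 3*10)*(157/176) = (-12 + 30)*(157/176) = 18*(157/176) = 1413/88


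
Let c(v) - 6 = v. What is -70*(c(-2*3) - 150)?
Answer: 10500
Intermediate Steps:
c(v) = 6 + v
-70*(c(-2*3) - 150) = -70*((6 - 2*3) - 150) = -70*((6 - 6) - 150) = -70*(0 - 150) = -70*(-150) = 10500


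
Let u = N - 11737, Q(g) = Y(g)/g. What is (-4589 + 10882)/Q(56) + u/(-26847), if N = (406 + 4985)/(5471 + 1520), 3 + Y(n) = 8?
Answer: 66142943393696/938436885 ≈ 70482.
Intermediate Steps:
Y(n) = 5 (Y(n) = -3 + 8 = 5)
N = 5391/6991 ≈ 0.77113
Q(g) = 5/g
u = -82047976/6991 (u = 5391/6991 - 11737 = -82047976/6991 ≈ -11736.)
(-4589 + 10882)/Q(56) + u/(-26847) = (-4589 + 10882)/((5/56)) - 82047976/6991/(-26847) = 6293/((5*(1/56))) - 82047976/6991*(-1/26847) = 6293/(5/56) + 82047976/187687377 = 6293*(56/5) + 82047976/187687377 = 352408/5 + 82047976/187687377 = 66142943393696/938436885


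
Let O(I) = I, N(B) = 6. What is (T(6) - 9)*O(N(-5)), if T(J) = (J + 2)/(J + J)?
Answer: -50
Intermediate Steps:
T(J) = (2 + J)/(2*J) (T(J) = (2 + J)/((2*J)) = (2 + J)*(1/(2*J)) = (2 + J)/(2*J))
(T(6) - 9)*O(N(-5)) = ((1/2)*(2 + 6)/6 - 9)*6 = ((1/2)*(1/6)*8 - 9)*6 = (2/3 - 9)*6 = -25/3*6 = -50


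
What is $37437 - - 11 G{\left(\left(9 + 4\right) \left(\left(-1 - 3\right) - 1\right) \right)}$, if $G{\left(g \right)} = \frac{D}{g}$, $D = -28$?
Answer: $\frac{2433713}{65} \approx 37442.0$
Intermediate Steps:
$G{\left(g \right)} = - \frac{28}{g}$
$37437 - - 11 G{\left(\left(9 + 4\right) \left(\left(-1 - 3\right) - 1\right) \right)} = 37437 - - 11 \left(- \frac{28}{\left(9 + 4\right) \left(\left(-1 - 3\right) - 1\right)}\right) = 37437 - - 11 \left(- \frac{28}{13 \left(-4 - 1\right)}\right) = 37437 - - 11 \left(- \frac{28}{13 \left(-5\right)}\right) = 37437 - - 11 \left(- \frac{28}{-65}\right) = 37437 - - 11 \left(\left(-28\right) \left(- \frac{1}{65}\right)\right) = 37437 - \left(-11\right) \frac{28}{65} = 37437 - - \frac{308}{65} = 37437 + \frac{308}{65} = \frac{2433713}{65}$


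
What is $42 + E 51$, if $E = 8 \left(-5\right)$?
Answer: $-1998$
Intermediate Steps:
$E = -40$
$42 + E 51 = 42 - 2040 = -1998$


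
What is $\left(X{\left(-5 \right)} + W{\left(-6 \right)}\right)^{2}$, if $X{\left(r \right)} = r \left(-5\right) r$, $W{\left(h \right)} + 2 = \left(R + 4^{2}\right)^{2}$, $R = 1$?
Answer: $26244$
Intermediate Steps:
$W{\left(h \right)} = 287$ ($W{\left(h \right)} = -2 + \left(1 + 4^{2}\right)^{2} = -2 + \left(1 + 16\right)^{2} = -2 + 17^{2} = -2 + 289 = 287$)
$X{\left(r \right)} = - 5 r^{2}$ ($X{\left(r \right)} = - 5 r r = - 5 r^{2}$)
$\left(X{\left(-5 \right)} + W{\left(-6 \right)}\right)^{2} = \left(- 5 \left(-5\right)^{2} + 287\right)^{2} = \left(\left(-5\right) 25 + 287\right)^{2} = \left(-125 + 287\right)^{2} = 162^{2} = 26244$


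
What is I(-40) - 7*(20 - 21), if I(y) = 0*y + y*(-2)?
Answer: 87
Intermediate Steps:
I(y) = -2*y (I(y) = 0 - 2*y = -2*y)
I(-40) - 7*(20 - 21) = -2*(-40) - 7*(20 - 21) = 80 - 7*(-1) = 80 + 7 = 87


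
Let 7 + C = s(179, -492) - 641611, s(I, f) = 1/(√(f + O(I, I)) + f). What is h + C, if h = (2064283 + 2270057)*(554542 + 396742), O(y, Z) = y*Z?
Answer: 867992848338054638/210515 - √31549/210515 ≈ 4.1232e+12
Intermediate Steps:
O(y, Z) = Z*y
s(I, f) = 1/(f + √(f + I²)) (s(I, f) = 1/(√(f + I*I) + f) = 1/(√(f + I²) + f) = 1/(f + √(f + I²)))
h = 4123188292560 (h = 4334340*951284 = 4123188292560)
C = -641618 + 1/(-492 + √31549) (C = -7 + (1/(-492 + √(-492 + 179²)) - 641611) = -7 + (1/(-492 + √(-492 + 32041)) - 641611) = -7 + (1/(-492 + √31549) - 641611) = -7 + (-641611 + 1/(-492 + √31549)) = -641618 + 1/(-492 + √31549) ≈ -6.4162e+5)
h + C = 4123188292560 + (-135070213762/210515 - √31549/210515) = 867992848338054638/210515 - √31549/210515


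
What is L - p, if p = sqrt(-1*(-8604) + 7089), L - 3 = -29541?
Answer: -29538 - sqrt(15693) ≈ -29663.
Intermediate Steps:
L = -29538 (L = 3 - 29541 = -29538)
p = sqrt(15693) (p = sqrt(8604 + 7089) = sqrt(15693) ≈ 125.27)
L - p = -29538 - sqrt(15693)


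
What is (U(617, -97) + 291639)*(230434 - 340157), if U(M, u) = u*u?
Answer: -33031889704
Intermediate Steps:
U(M, u) = u²
(U(617, -97) + 291639)*(230434 - 340157) = ((-97)² + 291639)*(230434 - 340157) = (9409 + 291639)*(-109723) = 301048*(-109723) = -33031889704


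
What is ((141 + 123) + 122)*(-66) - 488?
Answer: -25964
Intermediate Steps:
((141 + 123) + 122)*(-66) - 488 = (264 + 122)*(-66) - 488 = 386*(-66) - 488 = -25476 - 488 = -25964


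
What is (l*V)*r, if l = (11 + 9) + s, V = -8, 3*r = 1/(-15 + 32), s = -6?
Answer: -112/51 ≈ -2.1961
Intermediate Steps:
r = 1/51 (r = 1/(3*(-15 + 32)) = (⅓)/17 = (⅓)*(1/17) = 1/51 ≈ 0.019608)
l = 14 (l = (11 + 9) - 6 = 20 - 6 = 14)
(l*V)*r = (14*(-8))*(1/51) = -112*1/51 = -112/51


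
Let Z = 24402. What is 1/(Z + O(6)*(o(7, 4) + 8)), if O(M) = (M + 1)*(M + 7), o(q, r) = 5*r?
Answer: 1/26950 ≈ 3.7106e-5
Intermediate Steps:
O(M) = (1 + M)*(7 + M)
1/(Z + O(6)*(o(7, 4) + 8)) = 1/(24402 + (7 + 6² + 8*6)*(5*4 + 8)) = 1/(24402 + (7 + 36 + 48)*(20 + 8)) = 1/(24402 + 91*28) = 1/(24402 + 2548) = 1/26950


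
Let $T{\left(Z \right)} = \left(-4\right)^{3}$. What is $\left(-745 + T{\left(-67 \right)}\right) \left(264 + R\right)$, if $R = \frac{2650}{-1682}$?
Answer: $- \frac{178545491}{841} \approx -2.123 \cdot 10^{5}$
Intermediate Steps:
$T{\left(Z \right)} = -64$
$R = - \frac{1325}{841}$ ($R = 2650 \left(- \frac{1}{1682}\right) = - \frac{1325}{841} \approx -1.5755$)
$\left(-745 + T{\left(-67 \right)}\right) \left(264 + R\right) = \left(-745 - 64\right) \left(264 - \frac{1325}{841}\right) = \left(-809\right) \frac{220699}{841} = - \frac{178545491}{841}$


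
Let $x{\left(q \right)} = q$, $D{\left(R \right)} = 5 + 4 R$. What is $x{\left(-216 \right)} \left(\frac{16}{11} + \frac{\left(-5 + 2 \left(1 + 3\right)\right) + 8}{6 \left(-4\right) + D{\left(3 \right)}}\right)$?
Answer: $\frac{1944}{77} \approx 25.247$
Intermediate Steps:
$x{\left(-216 \right)} \left(\frac{16}{11} + \frac{\left(-5 + 2 \left(1 + 3\right)\right) + 8}{6 \left(-4\right) + D{\left(3 \right)}}\right) = - 216 \left(\frac{16}{11} + \frac{\left(-5 + 2 \left(1 + 3\right)\right) + 8}{6 \left(-4\right) + \left(5 + 4 \cdot 3\right)}\right) = - 216 \left(16 \cdot \frac{1}{11} + \frac{\left(-5 + 2 \cdot 4\right) + 8}{-24 + \left(5 + 12\right)}\right) = - 216 \left(\frac{16}{11} + \frac{\left(-5 + 8\right) + 8}{-24 + 17}\right) = - 216 \left(\frac{16}{11} + \frac{3 + 8}{-7}\right) = - 216 \left(\frac{16}{11} + 11 \left(- \frac{1}{7}\right)\right) = - 216 \left(\frac{16}{11} - \frac{11}{7}\right) = \left(-216\right) \left(- \frac{9}{77}\right) = \frac{1944}{77}$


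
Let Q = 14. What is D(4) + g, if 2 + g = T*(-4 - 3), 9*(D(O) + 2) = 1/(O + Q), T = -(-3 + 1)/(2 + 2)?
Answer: -607/81 ≈ -7.4938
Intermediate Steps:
T = ½ (T = -(-2)/4 = -1*(-½) = ½ ≈ 0.50000)
D(O) = -2 + 1/(9*(14 + O)) (D(O) = -2 + 1/(9*(O + 14)) = -2 + 1/(9*(14 + O)))
g = -11/2 (g = -2 + (-4 - 3)/2 = -2 + (½)*(-7) = -2 - 7/2 = -11/2 ≈ -5.5000)
D(4) + g = (-251 - 18*4)/(9*(14 + 4)) - 11/2 = (⅑)*(-251 - 72)/18 - 11/2 = (⅑)*(1/18)*(-323) - 11/2 = -323/162 - 11/2 = -607/81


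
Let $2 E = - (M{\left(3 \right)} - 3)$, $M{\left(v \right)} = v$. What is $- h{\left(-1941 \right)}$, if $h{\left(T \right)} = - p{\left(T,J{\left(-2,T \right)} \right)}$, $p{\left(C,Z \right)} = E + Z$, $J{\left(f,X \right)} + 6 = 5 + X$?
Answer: $-1942$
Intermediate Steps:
$J{\left(f,X \right)} = -1 + X$ ($J{\left(f,X \right)} = -6 + \left(5 + X\right) = -1 + X$)
$E = 0$ ($E = \frac{\left(-1\right) \left(3 - 3\right)}{2} = \frac{\left(-1\right) 0}{2} = \frac{1}{2} \cdot 0 = 0$)
$p{\left(C,Z \right)} = Z$ ($p{\left(C,Z \right)} = 0 + Z = Z$)
$h{\left(T \right)} = 1 - T$ ($h{\left(T \right)} = - (-1 + T) = 1 - T$)
$- h{\left(-1941 \right)} = - (1 - -1941) = - (1 + 1941) = \left(-1\right) 1942 = -1942$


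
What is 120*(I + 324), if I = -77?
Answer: 29640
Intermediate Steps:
120*(I + 324) = 120*(-77 + 324) = 120*247 = 29640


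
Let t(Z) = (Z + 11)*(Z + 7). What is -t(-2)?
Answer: -45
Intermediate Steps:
t(Z) = (7 + Z)*(11 + Z) (t(Z) = (11 + Z)*(7 + Z) = (7 + Z)*(11 + Z))
-t(-2) = -(77 + (-2)**2 + 18*(-2)) = -(77 + 4 - 36) = -1*45 = -45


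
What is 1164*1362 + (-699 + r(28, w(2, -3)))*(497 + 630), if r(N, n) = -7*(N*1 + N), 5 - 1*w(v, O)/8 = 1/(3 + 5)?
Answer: 355811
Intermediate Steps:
w(v, O) = 39 (w(v, O) = 40 - 8/(3 + 5) = 40 - 8/8 = 40 - 8*1/8 = 40 - 1 = 39)
r(N, n) = -14*N (r(N, n) = -7*(N + N) = -14*N)
1164*1362 + (-699 + r(28, w(2, -3)))*(497 + 630) = 1164*1362 + (-699 - 14*28)*(497 + 630) = 1585368 + (-699 - 392)*1127 = 1585368 - 1091*1127 = 1585368 - 1229557 = 355811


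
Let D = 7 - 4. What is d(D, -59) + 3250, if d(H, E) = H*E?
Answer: 3073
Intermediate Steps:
D = 3
d(H, E) = E*H
d(D, -59) + 3250 = -59*3 + 3250 = -177 + 3250 = 3073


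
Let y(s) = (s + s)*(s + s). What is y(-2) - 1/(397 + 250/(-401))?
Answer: 2542751/158947 ≈ 15.997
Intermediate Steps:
y(s) = 4*s**2 (y(s) = (2*s)*(2*s) = 4*s**2)
y(-2) - 1/(397 + 250/(-401)) = 4*(-2)**2 - 1/(397 + 250/(-401)) = 4*4 - 1/(397 + 250*(-1/401)) = 16 - 1/(397 - 250/401) = 16 - 1/158947/401 = 16 - 1*401/158947 = 16 - 401/158947 = 2542751/158947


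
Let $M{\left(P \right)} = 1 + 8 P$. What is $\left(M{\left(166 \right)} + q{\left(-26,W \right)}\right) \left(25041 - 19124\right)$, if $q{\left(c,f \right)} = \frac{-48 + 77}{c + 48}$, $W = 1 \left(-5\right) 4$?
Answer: $\frac{173172839}{22} \approx 7.8715 \cdot 10^{6}$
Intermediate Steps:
$W = -20$ ($W = \left(-5\right) 4 = -20$)
$q{\left(c,f \right)} = \frac{29}{48 + c}$
$\left(M{\left(166 \right)} + q{\left(-26,W \right)}\right) \left(25041 - 19124\right) = \left(\left(1 + 8 \cdot 166\right) + \frac{29}{48 - 26}\right) \left(25041 - 19124\right) = \left(\left(1 + 1328\right) + \frac{29}{22}\right) 5917 = \left(1329 + 29 \cdot \frac{1}{22}\right) 5917 = \left(1329 + \frac{29}{22}\right) 5917 = \frac{29267}{22} \cdot 5917 = \frac{173172839}{22}$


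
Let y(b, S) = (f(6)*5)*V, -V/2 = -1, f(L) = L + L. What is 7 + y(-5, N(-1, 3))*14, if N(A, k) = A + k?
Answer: 1687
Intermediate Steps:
f(L) = 2*L
V = 2 (V = -2*(-1) = 2)
y(b, S) = 120 (y(b, S) = ((2*6)*5)*2 = (12*5)*2 = 60*2 = 120)
7 + y(-5, N(-1, 3))*14 = 7 + 120*14 = 7 + 1680 = 1687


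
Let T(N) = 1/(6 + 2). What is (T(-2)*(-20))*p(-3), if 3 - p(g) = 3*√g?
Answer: -15/2 + 15*I*√3/2 ≈ -7.5 + 12.99*I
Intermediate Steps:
T(N) = ⅛ (T(N) = 1/8 = ⅛)
p(g) = 3 - 3*√g
(T(-2)*(-20))*p(-3) = ((⅛)*(-20))*(3 - 3*I*√3) = -5*(3 - 3*I*√3)/2 = -15/2 + 15*I*√3/2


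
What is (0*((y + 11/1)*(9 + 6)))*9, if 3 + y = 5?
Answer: 0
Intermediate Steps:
y = 2 (y = -3 + 5 = 2)
(0*((y + 11/1)*(9 + 6)))*9 = (0*((2 + 11/1)*(9 + 6)))*9 = (0*((2 + 11*1)*15))*9 = (0*((2 + 11)*15))*9 = (0*(13*15))*9 = (0*195)*9 = 0*9 = 0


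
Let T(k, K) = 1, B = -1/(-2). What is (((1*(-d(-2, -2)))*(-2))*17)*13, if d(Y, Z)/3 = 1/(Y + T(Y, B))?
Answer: -1326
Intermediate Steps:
B = ½ (B = -1*(-½) = ½ ≈ 0.50000)
d(Y, Z) = 3/(1 + Y) (d(Y, Z) = 3/(Y + 1) = 3/(1 + Y))
(((1*(-d(-2, -2)))*(-2))*17)*13 = (((1*(-3/(1 - 2)))*(-2))*17)*13 = (((1*(-3/(-1)))*(-2))*17)*13 = (((1*(-3*(-1)))*(-2))*17)*13 = (((1*(-1*(-3)))*(-2))*17)*13 = (((1*3)*(-2))*17)*13 = ((3*(-2))*17)*13 = -6*17*13 = -102*13 = -1326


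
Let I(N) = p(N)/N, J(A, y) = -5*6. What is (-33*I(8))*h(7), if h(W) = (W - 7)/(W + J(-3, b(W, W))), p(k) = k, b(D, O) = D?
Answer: 0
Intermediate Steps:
J(A, y) = -30
I(N) = 1 (I(N) = N/N = 1)
h(W) = (-7 + W)/(-30 + W) (h(W) = (W - 7)/(W - 30) = (-7 + W)/(-30 + W))
(-33*I(8))*h(7) = (-33*1)*((-7 + 7)/(-30 + 7)) = -33*0/(-23) = -(-33)*0/23 = -33*0 = 0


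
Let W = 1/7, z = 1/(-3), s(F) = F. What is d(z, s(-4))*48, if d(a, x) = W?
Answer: 48/7 ≈ 6.8571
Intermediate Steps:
z = -⅓ ≈ -0.33333
W = ⅐ ≈ 0.14286
d(a, x) = ⅐
d(z, s(-4))*48 = (⅐)*48 = 48/7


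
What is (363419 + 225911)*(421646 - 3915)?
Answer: 246181410230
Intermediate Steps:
(363419 + 225911)*(421646 - 3915) = 589330*417731 = 246181410230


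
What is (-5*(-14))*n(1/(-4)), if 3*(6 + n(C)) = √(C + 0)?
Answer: -420 + 35*I/3 ≈ -420.0 + 11.667*I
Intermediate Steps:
n(C) = -6 + √C/3 (n(C) = -6 + √(C + 0)/3 = -6 + √C/3)
(-5*(-14))*n(1/(-4)) = (-5*(-14))*(-6 + √(1/(-4))/3) = 70*(-6 + √(-¼)/3) = 70*(-6 + (I/2)/3) = 70*(-6 + I/6) = -420 + 35*I/3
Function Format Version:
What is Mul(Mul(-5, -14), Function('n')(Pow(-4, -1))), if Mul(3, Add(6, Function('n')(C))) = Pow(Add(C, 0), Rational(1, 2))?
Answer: Add(-420, Mul(Rational(35, 3), I)) ≈ Add(-420.00, Mul(11.667, I))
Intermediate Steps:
Function('n')(C) = Add(-6, Mul(Rational(1, 3), Pow(C, Rational(1, 2)))) (Function('n')(C) = Add(-6, Mul(Rational(1, 3), Pow(Add(C, 0), Rational(1, 2)))) = Add(-6, Mul(Rational(1, 3), Pow(C, Rational(1, 2)))))
Mul(Mul(-5, -14), Function('n')(Pow(-4, -1))) = Mul(Mul(-5, -14), Add(-6, Mul(Rational(1, 3), Pow(Pow(-4, -1), Rational(1, 2))))) = Mul(70, Add(-6, Mul(Rational(1, 3), Pow(Rational(-1, 4), Rational(1, 2))))) = Mul(70, Add(-6, Mul(Rational(1, 3), Mul(Rational(1, 2), I)))) = Mul(70, Add(-6, Mul(Rational(1, 6), I))) = Add(-420, Mul(Rational(35, 3), I))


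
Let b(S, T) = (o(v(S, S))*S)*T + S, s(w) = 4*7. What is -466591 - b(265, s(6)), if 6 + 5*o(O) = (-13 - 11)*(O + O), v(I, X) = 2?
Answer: -315488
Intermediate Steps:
o(O) = -6/5 - 48*O/5 (o(O) = -6/5 + ((-13 - 11)*(O + O))/5 = -6/5 + (-48*O)/5 = -6/5 - 48*O/5)
s(w) = 28
b(S, T) = S - 102*S*T/5 (b(S, T) = ((-6/5 - 48/5*2)*S)*T + S = ((-6/5 - 96/5)*S)*T + S = (-102*S/5)*T + S = -102*S*T/5 + S = S - 102*S*T/5)
-466591 - b(265, s(6)) = -466591 - 265*(5 - 102*28)/5 = -466591 - 265*(5 - 2856)/5 = -466591 - 265*(-2851)/5 = -466591 - 1*(-151103) = -466591 + 151103 = -315488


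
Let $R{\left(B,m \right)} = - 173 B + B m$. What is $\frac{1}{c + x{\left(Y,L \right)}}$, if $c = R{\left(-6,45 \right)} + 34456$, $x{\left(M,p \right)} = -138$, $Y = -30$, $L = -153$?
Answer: $\frac{1}{35086} \approx 2.8501 \cdot 10^{-5}$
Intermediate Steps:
$c = 35224$ ($c = - 6 \left(-173 + 45\right) + 34456 = \left(-6\right) \left(-128\right) + 34456 = 768 + 34456 = 35224$)
$\frac{1}{c + x{\left(Y,L \right)}} = \frac{1}{35224 - 138} = \frac{1}{35086}$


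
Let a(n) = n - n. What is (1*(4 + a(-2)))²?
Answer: 16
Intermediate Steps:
a(n) = 0
(1*(4 + a(-2)))² = (1*(4 + 0))² = (1*4)² = 4² = 16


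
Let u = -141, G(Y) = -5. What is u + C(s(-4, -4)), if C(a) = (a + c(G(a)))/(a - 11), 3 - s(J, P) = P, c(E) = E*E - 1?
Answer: -595/4 ≈ -148.75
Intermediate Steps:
c(E) = -1 + E² (c(E) = E² - 1 = -1 + E²)
s(J, P) = 3 - P
C(a) = (24 + a)/(-11 + a) (C(a) = (a + (-1 + (-5)²))/(a - 11) = (a + (-1 + 25))/(-11 + a) = (a + 24)/(-11 + a) = (24 + a)/(-11 + a))
u + C(s(-4, -4)) = -141 + (24 + (3 - 1*(-4)))/(-11 + (3 - 1*(-4))) = -141 + (24 + (3 + 4))/(-11 + (3 + 4)) = -141 + (24 + 7)/(-11 + 7) = -141 + 31/(-4) = -141 - ¼*31 = -141 - 31/4 = -595/4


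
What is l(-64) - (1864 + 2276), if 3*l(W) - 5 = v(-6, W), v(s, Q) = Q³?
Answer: -274559/3 ≈ -91520.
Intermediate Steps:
l(W) = 5/3 + W³/3
l(-64) - (1864 + 2276) = (5/3 + (⅓)*(-64)³) - (1864 + 2276) = (5/3 + (⅓)*(-262144)) - 1*4140 = (5/3 - 262144/3) - 4140 = -262139/3 - 4140 = -274559/3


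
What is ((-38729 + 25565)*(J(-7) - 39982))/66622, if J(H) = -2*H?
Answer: 263069376/33311 ≈ 7897.4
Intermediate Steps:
((-38729 + 25565)*(J(-7) - 39982))/66622 = ((-38729 + 25565)*(-2*(-7) - 39982))/66622 = -13164*(14 - 39982)*(1/66622) = -13164*(-39968)*(1/66622) = 526138752*(1/66622) = 263069376/33311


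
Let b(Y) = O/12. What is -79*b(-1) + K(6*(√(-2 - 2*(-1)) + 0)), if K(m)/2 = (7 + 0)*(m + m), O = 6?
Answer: -79/2 ≈ -39.500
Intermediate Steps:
b(Y) = ½ (b(Y) = 6/12 = 6*(1/12) = ½)
K(m) = 28*m (K(m) = 2*((7 + 0)*(m + m)) = 2*(7*(2*m)) = 2*(14*m) = 28*m)
-79*b(-1) + K(6*(√(-2 - 2*(-1)) + 0)) = -79*½ + 28*(6*(√(-2 - 2*(-1)) + 0)) = -79/2 + 28*(6*(√(-2 + 2) + 0)) = -79/2 + 28*(6*(√0 + 0)) = -79/2 + 28*(6*(0 + 0)) = -79/2 + 28*(6*0) = -79/2 + 28*0 = -79/2 + 0 = -79/2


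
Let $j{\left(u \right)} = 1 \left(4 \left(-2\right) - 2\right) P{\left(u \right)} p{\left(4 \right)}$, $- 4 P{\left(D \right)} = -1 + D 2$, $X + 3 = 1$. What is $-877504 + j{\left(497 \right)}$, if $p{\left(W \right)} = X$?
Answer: $-882469$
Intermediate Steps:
$X = -2$ ($X = -3 + 1 = -2$)
$p{\left(W \right)} = -2$
$P{\left(D \right)} = \frac{1}{4} - \frac{D}{2}$ ($P{\left(D \right)} = - \frac{-1 + D 2}{4} = - \frac{-1 + 2 D}{4} = \frac{1}{4} - \frac{D}{2}$)
$j{\left(u \right)} = 5 - 10 u$ ($j{\left(u \right)} = 1 \left(4 \left(-2\right) - 2\right) \left(\frac{1}{4} - \frac{u}{2}\right) \left(-2\right) = 1 \left(-8 - 2\right) \left(\frac{1}{4} - \frac{u}{2}\right) \left(-2\right) = 1 \left(-10\right) \left(\frac{1}{4} - \frac{u}{2}\right) \left(-2\right) = - 10 \left(\frac{1}{4} - \frac{u}{2}\right) \left(-2\right) = \left(- \frac{5}{2} + 5 u\right) \left(-2\right) = 5 - 10 u$)
$-877504 + j{\left(497 \right)} = -877504 + \left(5 - 4970\right) = -877504 - 4965 = -882469$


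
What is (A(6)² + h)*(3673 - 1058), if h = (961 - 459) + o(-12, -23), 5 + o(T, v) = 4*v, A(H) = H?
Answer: 1153215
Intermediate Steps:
o(T, v) = -5 + 4*v
h = 405 (h = (961 - 459) + (-5 + 4*(-23)) = 502 + (-5 - 92) = 502 - 97 = 405)
(A(6)² + h)*(3673 - 1058) = (6² + 405)*(3673 - 1058) = (36 + 405)*2615 = 441*2615 = 1153215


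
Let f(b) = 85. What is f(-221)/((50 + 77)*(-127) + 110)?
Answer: -85/16019 ≈ -0.0053062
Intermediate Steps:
f(-221)/((50 + 77)*(-127) + 110) = 85/((50 + 77)*(-127) + 110) = 85/(127*(-127) + 110) = 85/(-16129 + 110) = 85/(-16019) = 85*(-1/16019) = -85/16019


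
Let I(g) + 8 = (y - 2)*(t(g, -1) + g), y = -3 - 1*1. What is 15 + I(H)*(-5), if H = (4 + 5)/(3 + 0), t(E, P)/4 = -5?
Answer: -455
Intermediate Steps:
t(E, P) = -20 (t(E, P) = 4*(-5) = -20)
H = 3 (H = 9/3 = 9*(⅓) = 3)
y = -4 (y = -3 - 1 = -4)
I(g) = 112 - 6*g (I(g) = -8 + (-4 - 2)*(-20 + g) = -8 - 6*(-20 + g) = -8 + (120 - 6*g) = 112 - 6*g)
15 + I(H)*(-5) = 15 + (112 - 6*3)*(-5) = 15 + (112 - 18)*(-5) = 15 + 94*(-5) = 15 - 470 = -455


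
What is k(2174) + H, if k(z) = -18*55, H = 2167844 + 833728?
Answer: 3000582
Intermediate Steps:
H = 3001572
k(z) = -990
k(2174) + H = -990 + 3001572 = 3000582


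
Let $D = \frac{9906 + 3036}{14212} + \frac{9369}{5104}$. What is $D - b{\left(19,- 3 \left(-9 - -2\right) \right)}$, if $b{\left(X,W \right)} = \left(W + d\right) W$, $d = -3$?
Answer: $- \frac{618640317}{1648592} \approx -375.25$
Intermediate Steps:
$b{\left(X,W \right)} = W \left(-3 + W\right)$ ($b{\left(X,W \right)} = \left(W - 3\right) W = \left(-3 + W\right) W = W \left(-3 + W\right)$)
$D = \frac{4527459}{1648592}$ ($D = 12942 \cdot \frac{1}{14212} + 9369 \cdot \frac{1}{5104} = \frac{6471}{7106} + \frac{9369}{5104} = \frac{4527459}{1648592} \approx 2.7463$)
$D - b{\left(19,- 3 \left(-9 - -2\right) \right)} = \frac{4527459}{1648592} - - 3 \left(-9 - -2\right) \left(-3 - 3 \left(-9 - -2\right)\right) = \frac{4527459}{1648592} - - 3 \left(-9 + 2\right) \left(-3 - 3 \left(-9 + 2\right)\right) = \frac{4527459}{1648592} - \left(-3\right) \left(-7\right) \left(-3 - -21\right) = \frac{4527459}{1648592} - 21 \left(-3 + 21\right) = \frac{4527459}{1648592} - 21 \cdot 18 = \frac{4527459}{1648592} - 378 = - \frac{618640317}{1648592}$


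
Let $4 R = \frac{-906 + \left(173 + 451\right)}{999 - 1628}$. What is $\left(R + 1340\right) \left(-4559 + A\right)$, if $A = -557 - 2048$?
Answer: $- \frac{6038754102}{629} \approx -9.6006 \cdot 10^{6}$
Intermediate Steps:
$R = \frac{141}{1258}$ ($R = \frac{\left(-906 + \left(173 + 451\right)\right) \frac{1}{999 - 1628}}{4} = \frac{\left(-906 + 624\right) \frac{1}{-629}}{4} = \frac{\left(-282\right) \left(- \frac{1}{629}\right)}{4} = \frac{1}{4} \cdot \frac{282}{629} = \frac{141}{1258} \approx 0.11208$)
$A = -2605$
$\left(R + 1340\right) \left(-4559 + A\right) = \left(\frac{141}{1258} + 1340\right) \left(-4559 - 2605\right) = \frac{1685861}{1258} \left(-7164\right) = - \frac{6038754102}{629}$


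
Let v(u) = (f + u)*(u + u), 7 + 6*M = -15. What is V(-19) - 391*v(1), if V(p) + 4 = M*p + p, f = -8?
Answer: 16562/3 ≈ 5520.7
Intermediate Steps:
M = -11/3 (M = -7/6 + (⅙)*(-15) = -7/6 - 5/2 = -11/3 ≈ -3.6667)
V(p) = -4 - 8*p/3 (V(p) = -4 + (-11*p/3 + p) = -4 - 8*p/3)
v(u) = 2*u*(-8 + u) (v(u) = (-8 + u)*(u + u) = (-8 + u)*(2*u) = 2*u*(-8 + u))
V(-19) - 391*v(1) = (-4 - 8/3*(-19)) - 782*(-8 + 1) = (-4 + 152/3) - 782*(-7) = 140/3 - 391*(-14) = 140/3 + 5474 = 16562/3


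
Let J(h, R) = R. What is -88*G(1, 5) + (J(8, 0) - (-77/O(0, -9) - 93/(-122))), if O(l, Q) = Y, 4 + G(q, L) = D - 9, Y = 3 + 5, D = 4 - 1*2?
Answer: 476709/488 ≈ 976.86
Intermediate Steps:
D = 2 (D = 4 - 2 = 2)
Y = 8
G(q, L) = -11 (G(q, L) = -4 + (2 - 9) = -4 - 7 = -11)
O(l, Q) = 8
-88*G(1, 5) + (J(8, 0) - (-77/O(0, -9) - 93/(-122))) = -88*(-11) + (0 - (-77/8 - 93/(-122))) = 968 + (0 - (-77*⅛ - 93*(-1/122))) = 968 + (0 - (-77/8 + 93/122)) = 968 + (0 - 1*(-4325/488)) = 968 + (0 + 4325/488) = 968 + 4325/488 = 476709/488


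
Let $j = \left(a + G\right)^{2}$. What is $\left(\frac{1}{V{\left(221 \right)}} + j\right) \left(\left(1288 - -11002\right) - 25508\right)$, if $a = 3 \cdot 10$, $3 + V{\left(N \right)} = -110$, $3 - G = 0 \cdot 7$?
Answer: $- \frac{1626554208}{113} \approx -1.4394 \cdot 10^{7}$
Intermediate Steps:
$G = 3$ ($G = 3 - 0 \cdot 7 = 3 - 0 = 3 + 0 = 3$)
$V{\left(N \right)} = -113$ ($V{\left(N \right)} = -3 - 110 = -113$)
$a = 30$
$j = 1089$ ($j = \left(30 + 3\right)^{2} = 33^{2} = 1089$)
$\left(\frac{1}{V{\left(221 \right)}} + j\right) \left(\left(1288 - -11002\right) - 25508\right) = \left(\frac{1}{-113} + 1089\right) \left(\left(1288 - -11002\right) - 25508\right) = \left(- \frac{1}{113} + 1089\right) \left(\left(1288 + 11002\right) - 25508\right) = \frac{123056 \left(12290 - 25508\right)}{113} = \frac{123056}{113} \left(-13218\right) = - \frac{1626554208}{113}$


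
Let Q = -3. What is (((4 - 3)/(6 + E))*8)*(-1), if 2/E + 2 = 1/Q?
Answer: -14/9 ≈ -1.5556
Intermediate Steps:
E = -6/7 (E = 2/(-2 + 1/(-3)) = 2/(-2 - ⅓) = 2/(-7/3) = 2*(-3/7) = -6/7 ≈ -0.85714)
(((4 - 3)/(6 + E))*8)*(-1) = (((4 - 3)/(6 - 6/7))*8)*(-1) = ((1/(36/7))*8)*(-1) = ((1*(7/36))*8)*(-1) = ((7/36)*8)*(-1) = (14/9)*(-1) = -14/9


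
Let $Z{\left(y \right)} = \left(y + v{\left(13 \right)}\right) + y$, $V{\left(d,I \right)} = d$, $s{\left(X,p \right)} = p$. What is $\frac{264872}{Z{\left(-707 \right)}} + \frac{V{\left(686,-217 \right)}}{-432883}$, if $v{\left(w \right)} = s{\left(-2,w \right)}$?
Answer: $- \frac{114659547062}{606469083} \approx -189.06$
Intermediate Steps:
$v{\left(w \right)} = w$
$Z{\left(y \right)} = 13 + 2 y$ ($Z{\left(y \right)} = \left(y + 13\right) + y = \left(13 + y\right) + y = 13 + 2 y$)
$\frac{264872}{Z{\left(-707 \right)}} + \frac{V{\left(686,-217 \right)}}{-432883} = \frac{264872}{13 + 2 \left(-707\right)} + \frac{686}{-432883} = \frac{264872}{13 - 1414} + 686 \left(- \frac{1}{432883}\right) = \frac{264872}{-1401} - \frac{686}{432883} = 264872 \left(- \frac{1}{1401}\right) - \frac{686}{432883} = - \frac{264872}{1401} - \frac{686}{432883} = - \frac{114659547062}{606469083}$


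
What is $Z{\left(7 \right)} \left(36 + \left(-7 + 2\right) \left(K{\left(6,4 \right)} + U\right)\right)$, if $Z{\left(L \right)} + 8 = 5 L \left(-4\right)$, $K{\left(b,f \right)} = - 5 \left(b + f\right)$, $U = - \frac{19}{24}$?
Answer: $- \frac{257483}{6} \approx -42914.0$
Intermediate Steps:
$U = - \frac{19}{24}$ ($U = \left(-19\right) \frac{1}{24} = - \frac{19}{24} \approx -0.79167$)
$K{\left(b,f \right)} = - 5 b - 5 f$
$Z{\left(L \right)} = -8 - 20 L$ ($Z{\left(L \right)} = -8 + 5 L \left(-4\right) = -8 - 20 L$)
$Z{\left(7 \right)} \left(36 + \left(-7 + 2\right) \left(K{\left(6,4 \right)} + U\right)\right) = \left(-8 - 140\right) \left(36 + \left(-7 + 2\right) \left(\left(\left(-5\right) 6 - 20\right) - \frac{19}{24}\right)\right) = \left(-8 - 140\right) \left(36 - 5 \left(\left(-30 - 20\right) - \frac{19}{24}\right)\right) = - 148 \left(36 - 5 \left(-50 - \frac{19}{24}\right)\right) = - 148 \left(36 - - \frac{6095}{24}\right) = - 148 \left(36 + \frac{6095}{24}\right) = \left(-148\right) \frac{6959}{24} = - \frac{257483}{6}$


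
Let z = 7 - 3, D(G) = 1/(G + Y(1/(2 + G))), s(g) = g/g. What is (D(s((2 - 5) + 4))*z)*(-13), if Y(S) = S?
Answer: -39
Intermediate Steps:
s(g) = 1
D(G) = 1/(G + 1/(2 + G))
z = 4
(D(s((2 - 5) + 4))*z)*(-13) = (((2 + 1)/(1 + 1*(2 + 1)))*4)*(-13) = ((3/(1 + 1*3))*4)*(-13) = ((3/(1 + 3))*4)*(-13) = ((3/4)*4)*(-13) = 3*(-13) = -39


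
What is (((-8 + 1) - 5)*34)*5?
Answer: -2040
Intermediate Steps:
(((-8 + 1) - 5)*34)*5 = ((-7 - 5)*34)*5 = -12*34*5 = -408*5 = -2040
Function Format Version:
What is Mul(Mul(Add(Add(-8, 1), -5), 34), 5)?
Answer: -2040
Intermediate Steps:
Mul(Mul(Add(Add(-8, 1), -5), 34), 5) = Mul(Mul(Add(-7, -5), 34), 5) = Mul(Mul(-12, 34), 5) = Mul(-408, 5) = -2040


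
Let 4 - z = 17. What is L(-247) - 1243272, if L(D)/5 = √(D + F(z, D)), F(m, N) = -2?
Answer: -1243272 + 5*I*√249 ≈ -1.2433e+6 + 78.899*I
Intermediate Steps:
z = -13 (z = 4 - 1*17 = 4 - 17 = -13)
L(D) = 5*√(-2 + D) (L(D) = 5*√(D - 2) = 5*√(-2 + D))
L(-247) - 1243272 = 5*√(-2 - 247) - 1243272 = 5*√(-249) - 1243272 = 5*(I*√249) - 1243272 = 5*I*√249 - 1243272 = -1243272 + 5*I*√249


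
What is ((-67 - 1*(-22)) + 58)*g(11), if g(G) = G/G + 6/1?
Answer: 91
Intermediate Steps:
g(G) = 7 (g(G) = 1 + 6*1 = 1 + 6 = 7)
((-67 - 1*(-22)) + 58)*g(11) = ((-67 - 1*(-22)) + 58)*7 = ((-67 + 22) + 58)*7 = (-45 + 58)*7 = 13*7 = 91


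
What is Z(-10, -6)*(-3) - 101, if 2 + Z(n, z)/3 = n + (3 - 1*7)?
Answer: 43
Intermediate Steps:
Z(n, z) = -18 + 3*n (Z(n, z) = -6 + 3*(n + (3 - 1*7)) = -6 + 3*(n + (3 - 7)) = -6 + 3*(n - 4) = -6 + 3*(-4 + n) = -6 + (-12 + 3*n) = -18 + 3*n)
Z(-10, -6)*(-3) - 101 = (-18 + 3*(-10))*(-3) - 101 = (-18 - 30)*(-3) - 101 = -48*(-3) - 101 = 144 - 101 = 43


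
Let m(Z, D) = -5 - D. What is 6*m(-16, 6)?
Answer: -66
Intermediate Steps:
6*m(-16, 6) = 6*(-5 - 1*6) = 6*(-5 - 6) = 6*(-11) = -66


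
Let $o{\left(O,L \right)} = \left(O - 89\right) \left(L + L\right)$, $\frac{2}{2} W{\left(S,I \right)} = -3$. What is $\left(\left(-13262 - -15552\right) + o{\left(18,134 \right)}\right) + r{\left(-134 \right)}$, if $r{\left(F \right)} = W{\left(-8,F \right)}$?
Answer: $-16741$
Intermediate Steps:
$W{\left(S,I \right)} = -3$
$o{\left(O,L \right)} = 2 L \left(-89 + O\right)$ ($o{\left(O,L \right)} = \left(-89 + O\right) 2 L = 2 L \left(-89 + O\right)$)
$r{\left(F \right)} = -3$
$\left(\left(-13262 - -15552\right) + o{\left(18,134 \right)}\right) + r{\left(-134 \right)} = \left(\left(-13262 - -15552\right) + 2 \cdot 134 \left(-89 + 18\right)\right) - 3 = \left(\left(-13262 + 15552\right) + 2 \cdot 134 \left(-71\right)\right) - 3 = \left(2290 - 19028\right) - 3 = -16738 - 3 = -16741$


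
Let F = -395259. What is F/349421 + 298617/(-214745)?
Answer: -6524929128/2587462505 ≈ -2.5217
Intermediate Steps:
F/349421 + 298617/(-214745) = -395259/349421 + 298617/(-214745) = -395259*1/349421 + 298617*(-1/214745) = -395259/349421 - 298617/214745 = -6524929128/2587462505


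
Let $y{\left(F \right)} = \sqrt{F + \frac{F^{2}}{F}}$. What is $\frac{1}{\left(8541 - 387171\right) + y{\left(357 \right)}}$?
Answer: $- \frac{9015}{3413349433} - \frac{\sqrt{714}}{143360676186} \approx -2.6413 \cdot 10^{-6}$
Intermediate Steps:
$y{\left(F \right)} = \sqrt{2} \sqrt{F}$ ($y{\left(F \right)} = \sqrt{F + F} = \sqrt{2 F} = \sqrt{2} \sqrt{F}$)
$\frac{1}{\left(8541 - 387171\right) + y{\left(357 \right)}} = \frac{1}{\left(8541 - 387171\right) + \sqrt{2} \sqrt{357}} = \frac{1}{\left(8541 - 387171\right) + \sqrt{714}} = \frac{1}{-378630 + \sqrt{714}}$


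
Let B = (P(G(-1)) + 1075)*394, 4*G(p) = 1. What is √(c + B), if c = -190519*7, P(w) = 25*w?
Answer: I*√3630482/2 ≈ 952.69*I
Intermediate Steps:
G(p) = ¼ (G(p) = (¼)*1 = ¼)
B = 852025/2 (B = (25*(¼) + 1075)*394 = (25/4 + 1075)*394 = (4325/4)*394 = 852025/2 ≈ 4.2601e+5)
c = -1333633
√(c + B) = √(-1333633 + 852025/2) = √(-1815241/2) = I*√3630482/2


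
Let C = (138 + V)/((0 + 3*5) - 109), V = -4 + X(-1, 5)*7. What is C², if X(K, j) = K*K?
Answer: 9/4 ≈ 2.2500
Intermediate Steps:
X(K, j) = K²
V = 3 (V = -4 + (-1)²*7 = -4 + 1*7 = -4 + 7 = 3)
C = -3/2 (C = (138 + 3)/((0 + 3*5) - 109) = 141/((0 + 15) - 109) = 141/(15 - 109) = 141/(-94) = 141*(-1/94) = -3/2 ≈ -1.5000)
C² = (-3/2)² = 9/4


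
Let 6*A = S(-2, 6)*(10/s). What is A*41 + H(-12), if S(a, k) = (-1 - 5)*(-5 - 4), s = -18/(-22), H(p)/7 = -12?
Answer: 4426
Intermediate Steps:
H(p) = -84 (H(p) = 7*(-12) = -84)
s = 9/11 (s = -18*(-1/22) = 9/11 ≈ 0.81818)
S(a, k) = 54 (S(a, k) = -6*(-9) = 54)
A = 110 (A = (54*(10/(9/11)))/6 = (54*(10*(11/9)))/6 = (54*(110/9))/6 = (⅙)*660 = 110)
A*41 + H(-12) = 110*41 - 84 = 4510 - 84 = 4426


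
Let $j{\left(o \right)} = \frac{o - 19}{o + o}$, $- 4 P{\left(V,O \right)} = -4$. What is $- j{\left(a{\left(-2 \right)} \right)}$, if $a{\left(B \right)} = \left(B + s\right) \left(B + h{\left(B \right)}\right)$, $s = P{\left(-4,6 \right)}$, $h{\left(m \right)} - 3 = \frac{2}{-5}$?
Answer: $- \frac{49}{3} \approx -16.333$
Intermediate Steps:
$h{\left(m \right)} = \frac{13}{5}$ ($h{\left(m \right)} = 3 + \frac{2}{-5} = 3 + 2 \left(- \frac{1}{5}\right) = 3 - \frac{2}{5} = \frac{13}{5}$)
$P{\left(V,O \right)} = 1$ ($P{\left(V,O \right)} = \left(- \frac{1}{4}\right) \left(-4\right) = 1$)
$s = 1$
$a{\left(B \right)} = \left(1 + B\right) \left(\frac{13}{5} + B\right)$ ($a{\left(B \right)} = \left(B + 1\right) \left(B + \frac{13}{5}\right) = \left(1 + B\right) \left(\frac{13}{5} + B\right)$)
$j{\left(o \right)} = \frac{-19 + o}{2 o}$
$- j{\left(a{\left(-2 \right)} \right)} = - \frac{-19 + \left(\frac{13}{5} + \left(-2\right)^{2} + \frac{18}{5} \left(-2\right)\right)}{2 \left(\frac{13}{5} + \left(-2\right)^{2} + \frac{18}{5} \left(-2\right)\right)} = - \frac{-19 + \left(\frac{13}{5} + 4 - \frac{36}{5}\right)}{2 \left(\frac{13}{5} + 4 - \frac{36}{5}\right)} = - \frac{-19 - \frac{3}{5}}{2 \left(- \frac{3}{5}\right)} = - \frac{\left(-5\right) \left(-98\right)}{2 \cdot 3 \cdot 5} = \left(-1\right) \frac{49}{3} = - \frac{49}{3}$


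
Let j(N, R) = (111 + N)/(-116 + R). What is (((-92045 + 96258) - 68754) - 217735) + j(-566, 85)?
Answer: -8750101/31 ≈ -2.8226e+5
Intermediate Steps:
j(N, R) = (111 + N)/(-116 + R)
(((-92045 + 96258) - 68754) - 217735) + j(-566, 85) = (((-92045 + 96258) - 68754) - 217735) + (111 - 566)/(-116 + 85) = ((4213 - 68754) - 217735) - 455/(-31) = (-64541 - 217735) - 1/31*(-455) = -282276 + 455/31 = -8750101/31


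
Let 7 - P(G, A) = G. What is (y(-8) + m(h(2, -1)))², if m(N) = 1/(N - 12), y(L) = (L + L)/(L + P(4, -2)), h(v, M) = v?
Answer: 961/100 ≈ 9.6100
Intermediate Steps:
P(G, A) = 7 - G
y(L) = 2*L/(3 + L) (y(L) = (L + L)/(L + (7 - 1*4)) = (2*L)/(L + (7 - 4)) = (2*L)/(L + 3) = (2*L)/(3 + L) = 2*L/(3 + L))
m(N) = 1/(-12 + N)
(y(-8) + m(h(2, -1)))² = (2*(-8)/(3 - 8) + 1/(-12 + 2))² = (2*(-8)/(-5) + 1/(-10))² = (2*(-8)*(-⅕) - ⅒)² = (16/5 - ⅒)² = (31/10)² = 961/100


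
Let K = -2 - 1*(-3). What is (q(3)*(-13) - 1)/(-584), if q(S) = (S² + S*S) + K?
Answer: 31/73 ≈ 0.42466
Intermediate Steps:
K = 1 (K = -2 + 3 = 1)
q(S) = 1 + 2*S² (q(S) = (S² + S*S) + 1 = (S² + S²) + 1 = 2*S² + 1 = 1 + 2*S²)
(q(3)*(-13) - 1)/(-584) = ((1 + 2*3²)*(-13) - 1)/(-584) = ((1 + 2*9)*(-13) - 1)*(-1/584) = ((1 + 18)*(-13) - 1)*(-1/584) = (19*(-13) - 1)*(-1/584) = (-247 - 1)*(-1/584) = -248*(-1/584) = 31/73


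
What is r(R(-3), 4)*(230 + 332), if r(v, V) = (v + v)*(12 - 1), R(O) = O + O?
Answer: -74184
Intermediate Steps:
R(O) = 2*O
r(v, V) = 22*v (r(v, V) = (2*v)*11 = 22*v)
r(R(-3), 4)*(230 + 332) = (22*(2*(-3)))*(230 + 332) = (22*(-6))*562 = -132*562 = -74184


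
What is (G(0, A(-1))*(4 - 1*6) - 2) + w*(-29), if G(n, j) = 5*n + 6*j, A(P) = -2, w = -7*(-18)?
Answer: -3632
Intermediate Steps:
w = 126
(G(0, A(-1))*(4 - 1*6) - 2) + w*(-29) = ((5*0 + 6*(-2))*(4 - 1*6) - 2) + 126*(-29) = ((0 - 12)*(4 - 6) - 2) - 3654 = (-12*(-2) - 2) - 3654 = (24 - 2) - 3654 = 22 - 3654 = -3632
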